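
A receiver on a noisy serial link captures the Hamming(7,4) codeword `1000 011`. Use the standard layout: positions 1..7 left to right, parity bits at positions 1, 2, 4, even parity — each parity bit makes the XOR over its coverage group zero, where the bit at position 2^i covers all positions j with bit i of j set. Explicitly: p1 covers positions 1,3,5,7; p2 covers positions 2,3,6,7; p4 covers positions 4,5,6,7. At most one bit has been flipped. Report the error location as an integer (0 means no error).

s1: b1⊕b3⊕b5⊕b7 = 1⊕0⊕0⊕1 = 0
s2: b2⊕b3⊕b6⊕b7 = 0⊕0⊕1⊕1 = 0
s4: b4⊕b5⊕b6⊕b7 = 0⊕0⊕1⊕1 = 0
Syndrome (s4...s1) = 000 → position 0 (no error).

0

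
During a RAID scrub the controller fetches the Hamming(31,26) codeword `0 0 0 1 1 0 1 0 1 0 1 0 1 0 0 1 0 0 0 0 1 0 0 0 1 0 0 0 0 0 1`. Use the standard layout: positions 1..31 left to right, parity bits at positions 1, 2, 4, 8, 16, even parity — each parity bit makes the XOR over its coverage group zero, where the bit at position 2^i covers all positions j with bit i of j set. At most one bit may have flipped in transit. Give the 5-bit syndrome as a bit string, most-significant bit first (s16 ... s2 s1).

s1: b1⊕b3⊕b5⊕b7⊕b9⊕b11⊕b13⊕b15⊕b17⊕b19⊕b21⊕b23⊕b25⊕b27⊕b29⊕b31 = 0⊕0⊕1⊕1⊕1⊕1⊕1⊕0⊕0⊕0⊕1⊕0⊕1⊕0⊕0⊕1 = 0
s2: b2⊕b3⊕b6⊕b7⊕b10⊕b11⊕b14⊕b15⊕b18⊕b19⊕b22⊕b23⊕b26⊕b27⊕b30⊕b31 = 0⊕0⊕0⊕1⊕0⊕1⊕0⊕0⊕0⊕0⊕0⊕0⊕0⊕0⊕0⊕1 = 1
s4: b4⊕b5⊕b6⊕b7⊕b12⊕b13⊕b14⊕b15⊕b20⊕b21⊕b22⊕b23⊕b28⊕b29⊕b30⊕b31 = 1⊕1⊕0⊕1⊕0⊕1⊕0⊕0⊕0⊕1⊕0⊕0⊕0⊕0⊕0⊕1 = 0
s8: b8⊕b9⊕b10⊕b11⊕b12⊕b13⊕b14⊕b15⊕b24⊕b25⊕b26⊕b27⊕b28⊕b29⊕b30⊕b31 = 0⊕1⊕0⊕1⊕0⊕1⊕0⊕0⊕0⊕1⊕0⊕0⊕0⊕0⊕0⊕1 = 1
s16: b16⊕b17⊕b18⊕b19⊕b20⊕b21⊕b22⊕b23⊕b24⊕b25⊕b26⊕b27⊕b28⊕b29⊕b30⊕b31 = 1⊕0⊕0⊕0⊕0⊕1⊕0⊕0⊕0⊕1⊕0⊕0⊕0⊕0⊕0⊕1 = 0
Syndrome (s16...s1) = 01010 → position 10.

01010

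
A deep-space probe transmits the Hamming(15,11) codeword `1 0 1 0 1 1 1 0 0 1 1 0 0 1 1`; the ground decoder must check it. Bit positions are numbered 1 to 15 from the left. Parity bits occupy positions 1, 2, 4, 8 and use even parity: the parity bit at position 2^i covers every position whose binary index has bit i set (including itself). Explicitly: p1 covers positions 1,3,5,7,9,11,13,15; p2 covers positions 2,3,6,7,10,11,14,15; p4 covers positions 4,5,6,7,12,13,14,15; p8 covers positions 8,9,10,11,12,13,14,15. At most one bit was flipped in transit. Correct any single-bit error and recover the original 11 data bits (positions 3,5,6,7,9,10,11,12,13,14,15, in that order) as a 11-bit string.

11010110011

s1: b1⊕b3⊕b5⊕b7⊕b9⊕b11⊕b13⊕b15 = 1⊕1⊕1⊕1⊕0⊕1⊕0⊕1 = 0
s2: b2⊕b3⊕b6⊕b7⊕b10⊕b11⊕b14⊕b15 = 0⊕1⊕1⊕1⊕1⊕1⊕1⊕1 = 1
s4: b4⊕b5⊕b6⊕b7⊕b12⊕b13⊕b14⊕b15 = 0⊕1⊕1⊕1⊕0⊕0⊕1⊕1 = 1
s8: b8⊕b9⊕b10⊕b11⊕b12⊕b13⊕b14⊕b15 = 0⊕0⊕1⊕1⊕0⊕0⊕1⊕1 = 0
Syndrome (s8...s1) = 0110 → position 6.
Flip bit 6: corrected codeword = 101010100110011
Data bits at positions 3,5,6,7,9,10,11,12,13,14,15: 11010110011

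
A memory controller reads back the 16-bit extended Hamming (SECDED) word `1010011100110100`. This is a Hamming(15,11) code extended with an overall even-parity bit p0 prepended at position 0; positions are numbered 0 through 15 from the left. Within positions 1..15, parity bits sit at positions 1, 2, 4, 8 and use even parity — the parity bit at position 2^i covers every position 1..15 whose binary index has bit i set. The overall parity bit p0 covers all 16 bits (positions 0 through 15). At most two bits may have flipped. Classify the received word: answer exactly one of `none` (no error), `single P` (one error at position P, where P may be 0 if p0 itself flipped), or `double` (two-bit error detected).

double

s1: b1⊕b3⊕b5⊕b7⊕b9⊕b11⊕b13⊕b15 = 0⊕0⊕1⊕1⊕0⊕1⊕1⊕0 = 0
s2: b2⊕b3⊕b6⊕b7⊕b10⊕b11⊕b14⊕b15 = 1⊕0⊕1⊕1⊕1⊕1⊕0⊕0 = 1
s4: b4⊕b5⊕b6⊕b7⊕b12⊕b13⊕b14⊕b15 = 0⊕1⊕1⊕1⊕0⊕1⊕0⊕0 = 0
s8: b8⊕b9⊕b10⊕b11⊕b12⊕b13⊕b14⊕b15 = 0⊕0⊕1⊕1⊕0⊕1⊕0⊕0 = 1
Syndrome (s8...s1) = 1010 → position 10.
Overall parity (XOR of all 16 bits, including p0): 1⊕0⊕1⊕0⊕0⊕1⊕1⊕1⊕0⊕0⊕1⊕1⊕0⊕1⊕0⊕0 = 0
Overall=0, syndrome position=10 → double-bit error detected (uncorrectable).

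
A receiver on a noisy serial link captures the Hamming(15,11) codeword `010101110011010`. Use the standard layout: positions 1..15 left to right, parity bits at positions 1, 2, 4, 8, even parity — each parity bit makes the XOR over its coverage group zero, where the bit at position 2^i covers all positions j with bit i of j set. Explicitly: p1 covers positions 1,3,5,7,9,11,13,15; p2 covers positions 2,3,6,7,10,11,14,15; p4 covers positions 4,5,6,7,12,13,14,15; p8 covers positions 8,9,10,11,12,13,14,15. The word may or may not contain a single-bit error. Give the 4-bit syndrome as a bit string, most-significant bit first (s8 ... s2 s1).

0110

s1: b1⊕b3⊕b5⊕b7⊕b9⊕b11⊕b13⊕b15 = 0⊕0⊕0⊕1⊕0⊕1⊕0⊕0 = 0
s2: b2⊕b3⊕b6⊕b7⊕b10⊕b11⊕b14⊕b15 = 1⊕0⊕1⊕1⊕0⊕1⊕1⊕0 = 1
s4: b4⊕b5⊕b6⊕b7⊕b12⊕b13⊕b14⊕b15 = 1⊕0⊕1⊕1⊕1⊕0⊕1⊕0 = 1
s8: b8⊕b9⊕b10⊕b11⊕b12⊕b13⊕b14⊕b15 = 1⊕0⊕0⊕1⊕1⊕0⊕1⊕0 = 0
Syndrome (s8...s1) = 0110 → position 6.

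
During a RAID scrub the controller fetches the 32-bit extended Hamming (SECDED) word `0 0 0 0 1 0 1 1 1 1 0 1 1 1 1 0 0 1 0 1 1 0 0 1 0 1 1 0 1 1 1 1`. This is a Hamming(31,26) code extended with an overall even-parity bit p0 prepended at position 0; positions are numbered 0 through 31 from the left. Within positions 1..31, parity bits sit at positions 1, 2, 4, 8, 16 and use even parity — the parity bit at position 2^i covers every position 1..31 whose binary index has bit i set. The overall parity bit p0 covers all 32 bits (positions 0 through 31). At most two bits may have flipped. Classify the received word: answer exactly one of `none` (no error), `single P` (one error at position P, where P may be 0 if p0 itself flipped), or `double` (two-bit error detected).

single 2

s1: b1⊕b3⊕b5⊕b7⊕b9⊕b11⊕b13⊕b15⊕b17⊕b19⊕b21⊕b23⊕b25⊕b27⊕b29⊕b31 = 0⊕0⊕0⊕1⊕1⊕1⊕1⊕0⊕1⊕1⊕0⊕1⊕1⊕0⊕1⊕1 = 0
s2: b2⊕b3⊕b6⊕b7⊕b10⊕b11⊕b14⊕b15⊕b18⊕b19⊕b22⊕b23⊕b26⊕b27⊕b30⊕b31 = 0⊕0⊕1⊕1⊕0⊕1⊕1⊕0⊕0⊕1⊕0⊕1⊕1⊕0⊕1⊕1 = 1
s4: b4⊕b5⊕b6⊕b7⊕b12⊕b13⊕b14⊕b15⊕b20⊕b21⊕b22⊕b23⊕b28⊕b29⊕b30⊕b31 = 1⊕0⊕1⊕1⊕1⊕1⊕1⊕0⊕1⊕0⊕0⊕1⊕1⊕1⊕1⊕1 = 0
s8: b8⊕b9⊕b10⊕b11⊕b12⊕b13⊕b14⊕b15⊕b24⊕b25⊕b26⊕b27⊕b28⊕b29⊕b30⊕b31 = 1⊕1⊕0⊕1⊕1⊕1⊕1⊕0⊕0⊕1⊕1⊕0⊕1⊕1⊕1⊕1 = 0
s16: b16⊕b17⊕b18⊕b19⊕b20⊕b21⊕b22⊕b23⊕b24⊕b25⊕b26⊕b27⊕b28⊕b29⊕b30⊕b31 = 0⊕1⊕0⊕1⊕1⊕0⊕0⊕1⊕0⊕1⊕1⊕0⊕1⊕1⊕1⊕1 = 0
Syndrome (s16...s1) = 00010 → position 2.
Overall parity (XOR of all 32 bits, including p0): 0⊕0⊕0⊕0⊕1⊕0⊕1⊕1⊕1⊕1⊕0⊕1⊕1⊕1⊕1⊕0⊕0⊕1⊕0⊕1⊕1⊕0⊕0⊕1⊕0⊕1⊕1⊕0⊕1⊕1⊕1⊕1 = 1
Overall=1, syndrome position=2 → single-bit error at position 2.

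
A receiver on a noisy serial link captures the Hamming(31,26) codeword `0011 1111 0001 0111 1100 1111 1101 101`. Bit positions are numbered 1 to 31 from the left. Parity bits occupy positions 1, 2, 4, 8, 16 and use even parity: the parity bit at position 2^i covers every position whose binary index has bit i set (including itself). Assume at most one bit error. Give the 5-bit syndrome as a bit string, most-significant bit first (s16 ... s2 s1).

s1: b1⊕b3⊕b5⊕b7⊕b9⊕b11⊕b13⊕b15⊕b17⊕b19⊕b21⊕b23⊕b25⊕b27⊕b29⊕b31 = 0⊕1⊕1⊕1⊕0⊕0⊕0⊕1⊕1⊕0⊕1⊕1⊕1⊕0⊕1⊕1 = 0
s2: b2⊕b3⊕b6⊕b7⊕b10⊕b11⊕b14⊕b15⊕b18⊕b19⊕b22⊕b23⊕b26⊕b27⊕b30⊕b31 = 0⊕1⊕1⊕1⊕0⊕0⊕1⊕1⊕1⊕0⊕1⊕1⊕1⊕0⊕0⊕1 = 0
s4: b4⊕b5⊕b6⊕b7⊕b12⊕b13⊕b14⊕b15⊕b20⊕b21⊕b22⊕b23⊕b28⊕b29⊕b30⊕b31 = 1⊕1⊕1⊕1⊕1⊕0⊕1⊕1⊕0⊕1⊕1⊕1⊕1⊕1⊕0⊕1 = 1
s8: b8⊕b9⊕b10⊕b11⊕b12⊕b13⊕b14⊕b15⊕b24⊕b25⊕b26⊕b27⊕b28⊕b29⊕b30⊕b31 = 1⊕0⊕0⊕0⊕1⊕0⊕1⊕1⊕1⊕1⊕1⊕0⊕1⊕1⊕0⊕1 = 0
s16: b16⊕b17⊕b18⊕b19⊕b20⊕b21⊕b22⊕b23⊕b24⊕b25⊕b26⊕b27⊕b28⊕b29⊕b30⊕b31 = 1⊕1⊕1⊕0⊕0⊕1⊕1⊕1⊕1⊕1⊕1⊕0⊕1⊕1⊕0⊕1 = 0
Syndrome (s16...s1) = 00100 → position 4.

00100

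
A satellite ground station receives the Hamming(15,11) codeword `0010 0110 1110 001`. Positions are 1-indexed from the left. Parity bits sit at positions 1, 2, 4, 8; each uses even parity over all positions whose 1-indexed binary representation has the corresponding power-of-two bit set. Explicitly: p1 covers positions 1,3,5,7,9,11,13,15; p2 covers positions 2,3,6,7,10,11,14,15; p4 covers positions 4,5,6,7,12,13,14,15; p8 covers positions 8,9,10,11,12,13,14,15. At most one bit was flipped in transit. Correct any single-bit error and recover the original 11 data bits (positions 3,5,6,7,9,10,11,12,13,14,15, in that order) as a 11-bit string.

s1: b1⊕b3⊕b5⊕b7⊕b9⊕b11⊕b13⊕b15 = 0⊕1⊕0⊕1⊕1⊕1⊕0⊕1 = 1
s2: b2⊕b3⊕b6⊕b7⊕b10⊕b11⊕b14⊕b15 = 0⊕1⊕1⊕1⊕1⊕1⊕0⊕1 = 0
s4: b4⊕b5⊕b6⊕b7⊕b12⊕b13⊕b14⊕b15 = 0⊕0⊕1⊕1⊕0⊕0⊕0⊕1 = 1
s8: b8⊕b9⊕b10⊕b11⊕b12⊕b13⊕b14⊕b15 = 0⊕1⊕1⊕1⊕0⊕0⊕0⊕1 = 0
Syndrome (s8...s1) = 0101 → position 5.
Flip bit 5: corrected codeword = 001011101110001
Data bits at positions 3,5,6,7,9,10,11,12,13,14,15: 11111110001

11111110001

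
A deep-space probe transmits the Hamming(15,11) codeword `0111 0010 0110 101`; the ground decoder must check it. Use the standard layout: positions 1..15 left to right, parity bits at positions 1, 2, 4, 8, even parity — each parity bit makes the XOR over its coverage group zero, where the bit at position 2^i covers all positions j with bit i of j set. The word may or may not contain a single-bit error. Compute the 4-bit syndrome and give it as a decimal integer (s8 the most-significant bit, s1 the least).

1

s1: b1⊕b3⊕b5⊕b7⊕b9⊕b11⊕b13⊕b15 = 0⊕1⊕0⊕1⊕0⊕1⊕1⊕1 = 1
s2: b2⊕b3⊕b6⊕b7⊕b10⊕b11⊕b14⊕b15 = 1⊕1⊕0⊕1⊕1⊕1⊕0⊕1 = 0
s4: b4⊕b5⊕b6⊕b7⊕b12⊕b13⊕b14⊕b15 = 1⊕0⊕0⊕1⊕0⊕1⊕0⊕1 = 0
s8: b8⊕b9⊕b10⊕b11⊕b12⊕b13⊕b14⊕b15 = 0⊕0⊕1⊕1⊕0⊕1⊕0⊕1 = 0
Syndrome (s8...s1) = 0001 → position 1.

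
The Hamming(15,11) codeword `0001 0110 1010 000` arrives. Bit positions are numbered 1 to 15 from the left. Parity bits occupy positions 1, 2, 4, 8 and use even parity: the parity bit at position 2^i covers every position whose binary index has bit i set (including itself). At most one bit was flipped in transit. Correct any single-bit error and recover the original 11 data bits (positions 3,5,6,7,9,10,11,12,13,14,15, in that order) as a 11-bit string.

00101010000

s1: b1⊕b3⊕b5⊕b7⊕b9⊕b11⊕b13⊕b15 = 0⊕0⊕0⊕1⊕1⊕1⊕0⊕0 = 1
s2: b2⊕b3⊕b6⊕b7⊕b10⊕b11⊕b14⊕b15 = 0⊕0⊕1⊕1⊕0⊕1⊕0⊕0 = 1
s4: b4⊕b5⊕b6⊕b7⊕b12⊕b13⊕b14⊕b15 = 1⊕0⊕1⊕1⊕0⊕0⊕0⊕0 = 1
s8: b8⊕b9⊕b10⊕b11⊕b12⊕b13⊕b14⊕b15 = 0⊕1⊕0⊕1⊕0⊕0⊕0⊕0 = 0
Syndrome (s8...s1) = 0111 → position 7.
Flip bit 7: corrected codeword = 000101001010000
Data bits at positions 3,5,6,7,9,10,11,12,13,14,15: 00101010000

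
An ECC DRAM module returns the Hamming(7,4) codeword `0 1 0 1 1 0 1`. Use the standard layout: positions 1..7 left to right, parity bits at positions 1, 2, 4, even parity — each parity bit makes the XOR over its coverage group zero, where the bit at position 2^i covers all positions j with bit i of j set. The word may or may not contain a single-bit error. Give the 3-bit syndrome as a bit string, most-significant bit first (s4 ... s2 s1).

s1: b1⊕b3⊕b5⊕b7 = 0⊕0⊕1⊕1 = 0
s2: b2⊕b3⊕b6⊕b7 = 1⊕0⊕0⊕1 = 0
s4: b4⊕b5⊕b6⊕b7 = 1⊕1⊕0⊕1 = 1
Syndrome (s4...s1) = 100 → position 4.

100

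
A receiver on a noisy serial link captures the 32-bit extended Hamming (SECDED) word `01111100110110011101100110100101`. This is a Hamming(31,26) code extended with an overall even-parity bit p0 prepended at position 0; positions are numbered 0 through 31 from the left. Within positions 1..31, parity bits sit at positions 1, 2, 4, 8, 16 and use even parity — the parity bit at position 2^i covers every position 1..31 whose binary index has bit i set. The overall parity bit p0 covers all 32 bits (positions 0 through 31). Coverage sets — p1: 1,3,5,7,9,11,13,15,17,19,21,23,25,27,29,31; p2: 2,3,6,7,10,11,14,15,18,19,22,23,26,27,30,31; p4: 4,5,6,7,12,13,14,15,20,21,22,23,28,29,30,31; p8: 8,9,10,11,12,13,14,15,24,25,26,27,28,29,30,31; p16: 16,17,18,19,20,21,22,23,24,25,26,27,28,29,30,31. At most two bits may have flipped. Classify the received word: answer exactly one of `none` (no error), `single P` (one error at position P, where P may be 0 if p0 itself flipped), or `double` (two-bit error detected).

single 25

s1: b1⊕b3⊕b5⊕b7⊕b9⊕b11⊕b13⊕b15⊕b17⊕b19⊕b21⊕b23⊕b25⊕b27⊕b29⊕b31 = 1⊕1⊕1⊕0⊕1⊕1⊕0⊕1⊕1⊕1⊕0⊕1⊕0⊕0⊕1⊕1 = 1
s2: b2⊕b3⊕b6⊕b7⊕b10⊕b11⊕b14⊕b15⊕b18⊕b19⊕b22⊕b23⊕b26⊕b27⊕b30⊕b31 = 1⊕1⊕0⊕0⊕0⊕1⊕0⊕1⊕0⊕1⊕0⊕1⊕1⊕0⊕0⊕1 = 0
s4: b4⊕b5⊕b6⊕b7⊕b12⊕b13⊕b14⊕b15⊕b20⊕b21⊕b22⊕b23⊕b28⊕b29⊕b30⊕b31 = 1⊕1⊕0⊕0⊕1⊕0⊕0⊕1⊕1⊕0⊕0⊕1⊕0⊕1⊕0⊕1 = 0
s8: b8⊕b9⊕b10⊕b11⊕b12⊕b13⊕b14⊕b15⊕b24⊕b25⊕b26⊕b27⊕b28⊕b29⊕b30⊕b31 = 1⊕1⊕0⊕1⊕1⊕0⊕0⊕1⊕1⊕0⊕1⊕0⊕0⊕1⊕0⊕1 = 1
s16: b16⊕b17⊕b18⊕b19⊕b20⊕b21⊕b22⊕b23⊕b24⊕b25⊕b26⊕b27⊕b28⊕b29⊕b30⊕b31 = 1⊕1⊕0⊕1⊕1⊕0⊕0⊕1⊕1⊕0⊕1⊕0⊕0⊕1⊕0⊕1 = 1
Syndrome (s16...s1) = 11001 → position 25.
Overall parity (XOR of all 32 bits, including p0): 0⊕1⊕1⊕1⊕1⊕1⊕0⊕0⊕1⊕1⊕0⊕1⊕1⊕0⊕0⊕1⊕1⊕1⊕0⊕1⊕1⊕0⊕0⊕1⊕1⊕0⊕1⊕0⊕0⊕1⊕0⊕1 = 1
Overall=1, syndrome position=25 → single-bit error at position 25.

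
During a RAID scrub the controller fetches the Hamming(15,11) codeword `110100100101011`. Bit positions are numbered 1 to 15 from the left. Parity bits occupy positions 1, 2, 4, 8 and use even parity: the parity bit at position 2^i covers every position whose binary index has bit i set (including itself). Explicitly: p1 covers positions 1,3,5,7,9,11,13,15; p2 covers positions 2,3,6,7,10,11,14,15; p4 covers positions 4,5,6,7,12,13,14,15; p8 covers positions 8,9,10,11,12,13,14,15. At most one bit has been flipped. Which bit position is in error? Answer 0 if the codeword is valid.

s1: b1⊕b3⊕b5⊕b7⊕b9⊕b11⊕b13⊕b15 = 1⊕0⊕0⊕1⊕0⊕0⊕0⊕1 = 1
s2: b2⊕b3⊕b6⊕b7⊕b10⊕b11⊕b14⊕b15 = 1⊕0⊕0⊕1⊕1⊕0⊕1⊕1 = 1
s4: b4⊕b5⊕b6⊕b7⊕b12⊕b13⊕b14⊕b15 = 1⊕0⊕0⊕1⊕1⊕0⊕1⊕1 = 1
s8: b8⊕b9⊕b10⊕b11⊕b12⊕b13⊕b14⊕b15 = 0⊕0⊕1⊕0⊕1⊕0⊕1⊕1 = 0
Syndrome (s8...s1) = 0111 → position 7.

7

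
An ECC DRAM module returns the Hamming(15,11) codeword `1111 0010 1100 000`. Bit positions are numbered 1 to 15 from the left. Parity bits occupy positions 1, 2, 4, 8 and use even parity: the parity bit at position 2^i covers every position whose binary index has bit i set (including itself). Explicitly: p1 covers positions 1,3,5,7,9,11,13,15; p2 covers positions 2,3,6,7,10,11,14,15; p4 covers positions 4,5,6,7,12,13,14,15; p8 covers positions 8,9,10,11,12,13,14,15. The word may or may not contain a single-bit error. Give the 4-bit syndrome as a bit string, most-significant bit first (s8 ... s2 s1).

0000

s1: b1⊕b3⊕b5⊕b7⊕b9⊕b11⊕b13⊕b15 = 1⊕1⊕0⊕1⊕1⊕0⊕0⊕0 = 0
s2: b2⊕b3⊕b6⊕b7⊕b10⊕b11⊕b14⊕b15 = 1⊕1⊕0⊕1⊕1⊕0⊕0⊕0 = 0
s4: b4⊕b5⊕b6⊕b7⊕b12⊕b13⊕b14⊕b15 = 1⊕0⊕0⊕1⊕0⊕0⊕0⊕0 = 0
s8: b8⊕b9⊕b10⊕b11⊕b12⊕b13⊕b14⊕b15 = 0⊕1⊕1⊕0⊕0⊕0⊕0⊕0 = 0
Syndrome (s8...s1) = 0000 → position 0 (no error).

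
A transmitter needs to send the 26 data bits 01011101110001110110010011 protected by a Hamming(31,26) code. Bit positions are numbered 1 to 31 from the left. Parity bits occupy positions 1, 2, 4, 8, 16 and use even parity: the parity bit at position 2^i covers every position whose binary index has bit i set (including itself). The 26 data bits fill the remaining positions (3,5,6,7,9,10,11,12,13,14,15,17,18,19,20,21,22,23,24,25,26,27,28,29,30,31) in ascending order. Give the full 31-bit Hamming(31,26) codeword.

Place data bits at non-power-of-two positions: b3=0, b5=1, b6=0, b7=1, b9=1, b10=1, b11=0, b12=1, b13=1, b14=1, b15=0, b17=0, b18=0, b19=1, b20=1, b21=1, b22=0, b23=1, b24=1, b25=0, b26=0, b27=1, b28=0, b29=0, b30=1, b31=1.
p1 = XOR of data positions {3,5,7,9,11,13,15,17,19,21,23,25,27,29,31} = 0⊕1⊕1⊕1⊕0⊕1⊕0⊕0⊕1⊕1⊕1⊕0⊕1⊕0⊕1 = 1
p2 = XOR of data positions {3,6,7,10,11,14,15,18,19,22,23,26,27,30,31} = 0⊕0⊕1⊕1⊕0⊕1⊕0⊕0⊕1⊕0⊕1⊕0⊕1⊕1⊕1 = 0
p4 = XOR of data positions {5,6,7,12,13,14,15,20,21,22,23,28,29,30,31} = 1⊕0⊕1⊕1⊕1⊕1⊕0⊕1⊕1⊕0⊕1⊕0⊕0⊕1⊕1 = 0
p8 = XOR of data positions {9,10,11,12,13,14,15,24,25,26,27,28,29,30,31} = 1⊕1⊕0⊕1⊕1⊕1⊕0⊕1⊕0⊕0⊕1⊕0⊕0⊕1⊕1 = 1
p16 = XOR of data positions {17,18,19,20,21,22,23,24,25,26,27,28,29,30,31} = 0⊕0⊕1⊕1⊕1⊕0⊕1⊕1⊕0⊕0⊕1⊕0⊕0⊕1⊕1 = 0
Codeword b1..b31 = 1000101111011100001110110010011

1000101111011100001110110010011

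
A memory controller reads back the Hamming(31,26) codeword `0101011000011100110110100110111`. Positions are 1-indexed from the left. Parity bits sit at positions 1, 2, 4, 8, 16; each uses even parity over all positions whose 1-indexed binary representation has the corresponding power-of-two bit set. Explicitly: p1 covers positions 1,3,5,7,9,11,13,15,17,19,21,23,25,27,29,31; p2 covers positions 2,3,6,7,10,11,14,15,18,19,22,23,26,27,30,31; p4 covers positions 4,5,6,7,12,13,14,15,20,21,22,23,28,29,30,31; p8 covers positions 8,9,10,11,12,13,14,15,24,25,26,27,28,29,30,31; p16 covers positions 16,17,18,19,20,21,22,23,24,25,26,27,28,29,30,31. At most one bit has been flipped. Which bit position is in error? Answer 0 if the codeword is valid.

s1: b1⊕b3⊕b5⊕b7⊕b9⊕b11⊕b13⊕b15⊕b17⊕b19⊕b21⊕b23⊕b25⊕b27⊕b29⊕b31 = 0⊕0⊕0⊕1⊕0⊕0⊕1⊕0⊕1⊕0⊕1⊕1⊕0⊕1⊕1⊕1 = 0
s2: b2⊕b3⊕b6⊕b7⊕b10⊕b11⊕b14⊕b15⊕b18⊕b19⊕b22⊕b23⊕b26⊕b27⊕b30⊕b31 = 1⊕0⊕1⊕1⊕0⊕0⊕1⊕0⊕1⊕0⊕0⊕1⊕1⊕1⊕1⊕1 = 0
s4: b4⊕b5⊕b6⊕b7⊕b12⊕b13⊕b14⊕b15⊕b20⊕b21⊕b22⊕b23⊕b28⊕b29⊕b30⊕b31 = 1⊕0⊕1⊕1⊕1⊕1⊕1⊕0⊕1⊕1⊕0⊕1⊕0⊕1⊕1⊕1 = 0
s8: b8⊕b9⊕b10⊕b11⊕b12⊕b13⊕b14⊕b15⊕b24⊕b25⊕b26⊕b27⊕b28⊕b29⊕b30⊕b31 = 0⊕0⊕0⊕0⊕1⊕1⊕1⊕0⊕0⊕0⊕1⊕1⊕0⊕1⊕1⊕1 = 0
s16: b16⊕b17⊕b18⊕b19⊕b20⊕b21⊕b22⊕b23⊕b24⊕b25⊕b26⊕b27⊕b28⊕b29⊕b30⊕b31 = 0⊕1⊕1⊕0⊕1⊕1⊕0⊕1⊕0⊕0⊕1⊕1⊕0⊕1⊕1⊕1 = 0
Syndrome (s16...s1) = 00000 → position 0 (no error).

0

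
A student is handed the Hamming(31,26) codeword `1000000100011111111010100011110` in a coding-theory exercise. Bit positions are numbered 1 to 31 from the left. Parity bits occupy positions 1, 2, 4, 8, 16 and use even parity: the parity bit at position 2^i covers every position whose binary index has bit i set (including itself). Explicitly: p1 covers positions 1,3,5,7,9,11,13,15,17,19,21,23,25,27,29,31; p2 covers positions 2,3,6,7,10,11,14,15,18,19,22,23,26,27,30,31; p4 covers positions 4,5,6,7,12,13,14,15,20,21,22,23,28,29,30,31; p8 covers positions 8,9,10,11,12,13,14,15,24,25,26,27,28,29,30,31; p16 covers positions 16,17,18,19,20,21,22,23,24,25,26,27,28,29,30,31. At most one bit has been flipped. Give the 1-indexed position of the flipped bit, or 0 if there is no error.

15

s1: b1⊕b3⊕b5⊕b7⊕b9⊕b11⊕b13⊕b15⊕b17⊕b19⊕b21⊕b23⊕b25⊕b27⊕b29⊕b31 = 1⊕0⊕0⊕0⊕0⊕0⊕1⊕1⊕1⊕1⊕1⊕1⊕0⊕1⊕1⊕0 = 1
s2: b2⊕b3⊕b6⊕b7⊕b10⊕b11⊕b14⊕b15⊕b18⊕b19⊕b22⊕b23⊕b26⊕b27⊕b30⊕b31 = 0⊕0⊕0⊕0⊕0⊕0⊕1⊕1⊕1⊕1⊕0⊕1⊕0⊕1⊕1⊕0 = 1
s4: b4⊕b5⊕b6⊕b7⊕b12⊕b13⊕b14⊕b15⊕b20⊕b21⊕b22⊕b23⊕b28⊕b29⊕b30⊕b31 = 0⊕0⊕0⊕0⊕1⊕1⊕1⊕1⊕0⊕1⊕0⊕1⊕1⊕1⊕1⊕0 = 1
s8: b8⊕b9⊕b10⊕b11⊕b12⊕b13⊕b14⊕b15⊕b24⊕b25⊕b26⊕b27⊕b28⊕b29⊕b30⊕b31 = 1⊕0⊕0⊕0⊕1⊕1⊕1⊕1⊕0⊕0⊕0⊕1⊕1⊕1⊕1⊕0 = 1
s16: b16⊕b17⊕b18⊕b19⊕b20⊕b21⊕b22⊕b23⊕b24⊕b25⊕b26⊕b27⊕b28⊕b29⊕b30⊕b31 = 1⊕1⊕1⊕1⊕0⊕1⊕0⊕1⊕0⊕0⊕0⊕1⊕1⊕1⊕1⊕0 = 0
Syndrome (s16...s1) = 01111 → position 15.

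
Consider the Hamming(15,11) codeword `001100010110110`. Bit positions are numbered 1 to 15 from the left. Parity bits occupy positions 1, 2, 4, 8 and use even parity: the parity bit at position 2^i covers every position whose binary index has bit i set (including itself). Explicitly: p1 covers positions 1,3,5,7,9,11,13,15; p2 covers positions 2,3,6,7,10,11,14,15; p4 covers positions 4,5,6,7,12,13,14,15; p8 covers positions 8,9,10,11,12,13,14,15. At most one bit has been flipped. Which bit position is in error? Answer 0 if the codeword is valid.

13

s1: b1⊕b3⊕b5⊕b7⊕b9⊕b11⊕b13⊕b15 = 0⊕1⊕0⊕0⊕0⊕1⊕1⊕0 = 1
s2: b2⊕b3⊕b6⊕b7⊕b10⊕b11⊕b14⊕b15 = 0⊕1⊕0⊕0⊕1⊕1⊕1⊕0 = 0
s4: b4⊕b5⊕b6⊕b7⊕b12⊕b13⊕b14⊕b15 = 1⊕0⊕0⊕0⊕0⊕1⊕1⊕0 = 1
s8: b8⊕b9⊕b10⊕b11⊕b12⊕b13⊕b14⊕b15 = 1⊕0⊕1⊕1⊕0⊕1⊕1⊕0 = 1
Syndrome (s8...s1) = 1101 → position 13.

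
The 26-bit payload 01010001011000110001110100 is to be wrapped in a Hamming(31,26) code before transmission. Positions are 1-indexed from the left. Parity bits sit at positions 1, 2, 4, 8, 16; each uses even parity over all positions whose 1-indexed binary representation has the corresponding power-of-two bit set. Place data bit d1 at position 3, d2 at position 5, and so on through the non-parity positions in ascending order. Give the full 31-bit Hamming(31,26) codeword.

1100101100010110000110001110100

Place data bits at non-power-of-two positions: b3=0, b5=1, b6=0, b7=1, b9=0, b10=0, b11=0, b12=1, b13=0, b14=1, b15=1, b17=0, b18=0, b19=0, b20=1, b21=1, b22=0, b23=0, b24=0, b25=1, b26=1, b27=1, b28=0, b29=1, b30=0, b31=0.
p1 = XOR of data positions {3,5,7,9,11,13,15,17,19,21,23,25,27,29,31} = 0⊕1⊕1⊕0⊕0⊕0⊕1⊕0⊕0⊕1⊕0⊕1⊕1⊕1⊕0 = 1
p2 = XOR of data positions {3,6,7,10,11,14,15,18,19,22,23,26,27,30,31} = 0⊕0⊕1⊕0⊕0⊕1⊕1⊕0⊕0⊕0⊕0⊕1⊕1⊕0⊕0 = 1
p4 = XOR of data positions {5,6,7,12,13,14,15,20,21,22,23,28,29,30,31} = 1⊕0⊕1⊕1⊕0⊕1⊕1⊕1⊕1⊕0⊕0⊕0⊕1⊕0⊕0 = 0
p8 = XOR of data positions {9,10,11,12,13,14,15,24,25,26,27,28,29,30,31} = 0⊕0⊕0⊕1⊕0⊕1⊕1⊕0⊕1⊕1⊕1⊕0⊕1⊕0⊕0 = 1
p16 = XOR of data positions {17,18,19,20,21,22,23,24,25,26,27,28,29,30,31} = 0⊕0⊕0⊕1⊕1⊕0⊕0⊕0⊕1⊕1⊕1⊕0⊕1⊕0⊕0 = 0
Codeword b1..b31 = 1100101100010110000110001110100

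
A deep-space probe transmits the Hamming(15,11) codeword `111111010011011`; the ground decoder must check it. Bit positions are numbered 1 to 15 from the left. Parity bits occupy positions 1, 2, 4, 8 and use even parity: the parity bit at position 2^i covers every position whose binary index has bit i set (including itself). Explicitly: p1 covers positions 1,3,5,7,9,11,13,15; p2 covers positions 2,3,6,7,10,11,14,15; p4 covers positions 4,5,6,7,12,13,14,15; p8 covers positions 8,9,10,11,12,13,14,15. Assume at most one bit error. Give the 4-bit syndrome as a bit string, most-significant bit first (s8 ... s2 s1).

s1: b1⊕b3⊕b5⊕b7⊕b9⊕b11⊕b13⊕b15 = 1⊕1⊕1⊕0⊕0⊕1⊕0⊕1 = 1
s2: b2⊕b3⊕b6⊕b7⊕b10⊕b11⊕b14⊕b15 = 1⊕1⊕1⊕0⊕0⊕1⊕1⊕1 = 0
s4: b4⊕b5⊕b6⊕b7⊕b12⊕b13⊕b14⊕b15 = 1⊕1⊕1⊕0⊕1⊕0⊕1⊕1 = 0
s8: b8⊕b9⊕b10⊕b11⊕b12⊕b13⊕b14⊕b15 = 1⊕0⊕0⊕1⊕1⊕0⊕1⊕1 = 1
Syndrome (s8...s1) = 1001 → position 9.

1001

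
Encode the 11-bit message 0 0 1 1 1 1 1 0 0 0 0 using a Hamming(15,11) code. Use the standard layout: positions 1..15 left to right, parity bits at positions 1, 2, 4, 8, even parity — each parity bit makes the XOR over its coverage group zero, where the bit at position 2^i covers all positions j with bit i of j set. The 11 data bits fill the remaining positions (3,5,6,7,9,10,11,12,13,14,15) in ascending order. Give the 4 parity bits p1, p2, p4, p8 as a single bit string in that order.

1001

Place data bits at non-power-of-two positions: b3=0, b5=0, b6=1, b7=1, b9=1, b10=1, b11=1, b12=0, b13=0, b14=0, b15=0.
p1 = XOR of data positions {3,5,7,9,11,13,15} = 0⊕0⊕1⊕1⊕1⊕0⊕0 = 1
p2 = XOR of data positions {3,6,7,10,11,14,15} = 0⊕1⊕1⊕1⊕1⊕0⊕0 = 0
p4 = XOR of data positions {5,6,7,12,13,14,15} = 0⊕1⊕1⊕0⊕0⊕0⊕0 = 0
p8 = XOR of data positions {9,10,11,12,13,14,15} = 1⊕1⊕1⊕0⊕0⊕0⊕0 = 1
Parity bits p1,p2,p4,p8 = 1001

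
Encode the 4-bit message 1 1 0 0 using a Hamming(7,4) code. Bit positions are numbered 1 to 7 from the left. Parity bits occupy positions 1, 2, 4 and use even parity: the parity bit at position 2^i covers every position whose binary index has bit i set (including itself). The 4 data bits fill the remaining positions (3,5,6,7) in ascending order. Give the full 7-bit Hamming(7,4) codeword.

Place data bits at non-power-of-two positions: b3=1, b5=1, b6=0, b7=0.
p1 = XOR of data positions {3,5,7} = 1⊕1⊕0 = 0
p2 = XOR of data positions {3,6,7} = 1⊕0⊕0 = 1
p4 = XOR of data positions {5,6,7} = 1⊕0⊕0 = 1
Codeword b1..b7 = 0111100

0111100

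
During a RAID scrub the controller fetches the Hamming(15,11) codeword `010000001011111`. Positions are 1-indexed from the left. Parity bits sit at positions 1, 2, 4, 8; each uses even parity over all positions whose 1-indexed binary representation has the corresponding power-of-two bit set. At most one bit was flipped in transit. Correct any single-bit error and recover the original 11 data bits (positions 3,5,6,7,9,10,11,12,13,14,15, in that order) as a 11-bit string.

00001011111

s1: b1⊕b3⊕b5⊕b7⊕b9⊕b11⊕b13⊕b15 = 0⊕0⊕0⊕0⊕1⊕1⊕1⊕1 = 0
s2: b2⊕b3⊕b6⊕b7⊕b10⊕b11⊕b14⊕b15 = 1⊕0⊕0⊕0⊕0⊕1⊕1⊕1 = 0
s4: b4⊕b5⊕b6⊕b7⊕b12⊕b13⊕b14⊕b15 = 0⊕0⊕0⊕0⊕1⊕1⊕1⊕1 = 0
s8: b8⊕b9⊕b10⊕b11⊕b12⊕b13⊕b14⊕b15 = 0⊕1⊕0⊕1⊕1⊕1⊕1⊕1 = 0
Syndrome (s8...s1) = 0000 → position 0 (no error).
No correction needed.
Data bits at positions 3,5,6,7,9,10,11,12,13,14,15: 00001011111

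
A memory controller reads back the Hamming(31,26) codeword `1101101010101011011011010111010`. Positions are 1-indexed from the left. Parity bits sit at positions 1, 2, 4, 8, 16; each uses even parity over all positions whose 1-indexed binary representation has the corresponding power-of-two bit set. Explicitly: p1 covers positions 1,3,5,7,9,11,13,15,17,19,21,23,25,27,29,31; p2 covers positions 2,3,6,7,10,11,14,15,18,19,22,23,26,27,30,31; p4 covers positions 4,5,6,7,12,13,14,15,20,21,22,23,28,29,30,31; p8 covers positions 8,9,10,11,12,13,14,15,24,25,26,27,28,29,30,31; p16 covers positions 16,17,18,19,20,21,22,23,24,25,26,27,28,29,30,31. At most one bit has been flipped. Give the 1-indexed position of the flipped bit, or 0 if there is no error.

s1: b1⊕b3⊕b5⊕b7⊕b9⊕b11⊕b13⊕b15⊕b17⊕b19⊕b21⊕b23⊕b25⊕b27⊕b29⊕b31 = 1⊕0⊕1⊕1⊕1⊕1⊕1⊕1⊕0⊕1⊕1⊕0⊕0⊕1⊕0⊕0 = 0
s2: b2⊕b3⊕b6⊕b7⊕b10⊕b11⊕b14⊕b15⊕b18⊕b19⊕b22⊕b23⊕b26⊕b27⊕b30⊕b31 = 1⊕0⊕0⊕1⊕0⊕1⊕0⊕1⊕1⊕1⊕1⊕0⊕1⊕1⊕1⊕0 = 0
s4: b4⊕b5⊕b6⊕b7⊕b12⊕b13⊕b14⊕b15⊕b20⊕b21⊕b22⊕b23⊕b28⊕b29⊕b30⊕b31 = 1⊕1⊕0⊕1⊕0⊕1⊕0⊕1⊕0⊕1⊕1⊕0⊕1⊕0⊕1⊕0 = 1
s8: b8⊕b9⊕b10⊕b11⊕b12⊕b13⊕b14⊕b15⊕b24⊕b25⊕b26⊕b27⊕b28⊕b29⊕b30⊕b31 = 0⊕1⊕0⊕1⊕0⊕1⊕0⊕1⊕1⊕0⊕1⊕1⊕1⊕0⊕1⊕0 = 1
s16: b16⊕b17⊕b18⊕b19⊕b20⊕b21⊕b22⊕b23⊕b24⊕b25⊕b26⊕b27⊕b28⊕b29⊕b30⊕b31 = 1⊕0⊕1⊕1⊕0⊕1⊕1⊕0⊕1⊕0⊕1⊕1⊕1⊕0⊕1⊕0 = 0
Syndrome (s16...s1) = 01100 → position 12.

12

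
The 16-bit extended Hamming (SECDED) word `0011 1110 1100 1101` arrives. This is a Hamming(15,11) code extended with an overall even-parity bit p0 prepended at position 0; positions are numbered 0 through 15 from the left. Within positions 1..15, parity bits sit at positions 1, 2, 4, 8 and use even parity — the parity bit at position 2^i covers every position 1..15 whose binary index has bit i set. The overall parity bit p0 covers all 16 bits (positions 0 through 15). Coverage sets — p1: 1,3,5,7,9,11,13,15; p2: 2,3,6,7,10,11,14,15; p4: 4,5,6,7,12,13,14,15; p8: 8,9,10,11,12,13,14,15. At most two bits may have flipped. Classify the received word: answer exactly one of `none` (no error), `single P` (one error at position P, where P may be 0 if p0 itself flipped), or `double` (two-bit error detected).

s1: b1⊕b3⊕b5⊕b7⊕b9⊕b11⊕b13⊕b15 = 0⊕1⊕1⊕0⊕1⊕0⊕1⊕1 = 1
s2: b2⊕b3⊕b6⊕b7⊕b10⊕b11⊕b14⊕b15 = 1⊕1⊕1⊕0⊕0⊕0⊕0⊕1 = 0
s4: b4⊕b5⊕b6⊕b7⊕b12⊕b13⊕b14⊕b15 = 1⊕1⊕1⊕0⊕1⊕1⊕0⊕1 = 0
s8: b8⊕b9⊕b10⊕b11⊕b12⊕b13⊕b14⊕b15 = 1⊕1⊕0⊕0⊕1⊕1⊕0⊕1 = 1
Syndrome (s8...s1) = 1001 → position 9.
Overall parity (XOR of all 16 bits, including p0): 0⊕0⊕1⊕1⊕1⊕1⊕1⊕0⊕1⊕1⊕0⊕0⊕1⊕1⊕0⊕1 = 0
Overall=0, syndrome position=9 → double-bit error detected (uncorrectable).

double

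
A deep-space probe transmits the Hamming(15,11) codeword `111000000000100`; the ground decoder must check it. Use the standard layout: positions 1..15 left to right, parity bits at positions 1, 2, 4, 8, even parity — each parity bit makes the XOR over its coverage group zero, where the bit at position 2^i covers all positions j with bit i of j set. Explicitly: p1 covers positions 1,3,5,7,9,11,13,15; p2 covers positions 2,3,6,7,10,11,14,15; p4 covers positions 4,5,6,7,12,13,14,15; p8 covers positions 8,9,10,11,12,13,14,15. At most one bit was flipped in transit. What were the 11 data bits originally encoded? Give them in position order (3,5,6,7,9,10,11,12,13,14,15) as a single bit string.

s1: b1⊕b3⊕b5⊕b7⊕b9⊕b11⊕b13⊕b15 = 1⊕1⊕0⊕0⊕0⊕0⊕1⊕0 = 1
s2: b2⊕b3⊕b6⊕b7⊕b10⊕b11⊕b14⊕b15 = 1⊕1⊕0⊕0⊕0⊕0⊕0⊕0 = 0
s4: b4⊕b5⊕b6⊕b7⊕b12⊕b13⊕b14⊕b15 = 0⊕0⊕0⊕0⊕0⊕1⊕0⊕0 = 1
s8: b8⊕b9⊕b10⊕b11⊕b12⊕b13⊕b14⊕b15 = 0⊕0⊕0⊕0⊕0⊕1⊕0⊕0 = 1
Syndrome (s8...s1) = 1101 → position 13.
Flip bit 13: corrected codeword = 111000000000000
Data bits at positions 3,5,6,7,9,10,11,12,13,14,15: 10000000000

10000000000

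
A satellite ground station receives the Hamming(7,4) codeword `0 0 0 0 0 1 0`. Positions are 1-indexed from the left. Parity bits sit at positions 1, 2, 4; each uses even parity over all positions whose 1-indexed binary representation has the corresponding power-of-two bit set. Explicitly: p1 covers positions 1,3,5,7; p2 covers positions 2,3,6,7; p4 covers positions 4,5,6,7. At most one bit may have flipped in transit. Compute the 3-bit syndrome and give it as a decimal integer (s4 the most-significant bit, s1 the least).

s1: b1⊕b3⊕b5⊕b7 = 0⊕0⊕0⊕0 = 0
s2: b2⊕b3⊕b6⊕b7 = 0⊕0⊕1⊕0 = 1
s4: b4⊕b5⊕b6⊕b7 = 0⊕0⊕1⊕0 = 1
Syndrome (s4...s1) = 110 → position 6.

6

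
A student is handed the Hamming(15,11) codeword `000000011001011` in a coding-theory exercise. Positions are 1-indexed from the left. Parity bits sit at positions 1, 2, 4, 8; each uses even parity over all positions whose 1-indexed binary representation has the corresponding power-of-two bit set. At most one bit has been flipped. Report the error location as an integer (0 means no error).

12

s1: b1⊕b3⊕b5⊕b7⊕b9⊕b11⊕b13⊕b15 = 0⊕0⊕0⊕0⊕1⊕0⊕0⊕1 = 0
s2: b2⊕b3⊕b6⊕b7⊕b10⊕b11⊕b14⊕b15 = 0⊕0⊕0⊕0⊕0⊕0⊕1⊕1 = 0
s4: b4⊕b5⊕b6⊕b7⊕b12⊕b13⊕b14⊕b15 = 0⊕0⊕0⊕0⊕1⊕0⊕1⊕1 = 1
s8: b8⊕b9⊕b10⊕b11⊕b12⊕b13⊕b14⊕b15 = 1⊕1⊕0⊕0⊕1⊕0⊕1⊕1 = 1
Syndrome (s8...s1) = 1100 → position 12.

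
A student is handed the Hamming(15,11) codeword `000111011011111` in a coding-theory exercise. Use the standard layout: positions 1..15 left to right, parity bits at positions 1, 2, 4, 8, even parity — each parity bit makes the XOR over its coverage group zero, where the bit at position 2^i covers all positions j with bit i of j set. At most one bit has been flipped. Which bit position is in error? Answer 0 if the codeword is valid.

13

s1: b1⊕b3⊕b5⊕b7⊕b9⊕b11⊕b13⊕b15 = 0⊕0⊕1⊕0⊕1⊕1⊕1⊕1 = 1
s2: b2⊕b3⊕b6⊕b7⊕b10⊕b11⊕b14⊕b15 = 0⊕0⊕1⊕0⊕0⊕1⊕1⊕1 = 0
s4: b4⊕b5⊕b6⊕b7⊕b12⊕b13⊕b14⊕b15 = 1⊕1⊕1⊕0⊕1⊕1⊕1⊕1 = 1
s8: b8⊕b9⊕b10⊕b11⊕b12⊕b13⊕b14⊕b15 = 1⊕1⊕0⊕1⊕1⊕1⊕1⊕1 = 1
Syndrome (s8...s1) = 1101 → position 13.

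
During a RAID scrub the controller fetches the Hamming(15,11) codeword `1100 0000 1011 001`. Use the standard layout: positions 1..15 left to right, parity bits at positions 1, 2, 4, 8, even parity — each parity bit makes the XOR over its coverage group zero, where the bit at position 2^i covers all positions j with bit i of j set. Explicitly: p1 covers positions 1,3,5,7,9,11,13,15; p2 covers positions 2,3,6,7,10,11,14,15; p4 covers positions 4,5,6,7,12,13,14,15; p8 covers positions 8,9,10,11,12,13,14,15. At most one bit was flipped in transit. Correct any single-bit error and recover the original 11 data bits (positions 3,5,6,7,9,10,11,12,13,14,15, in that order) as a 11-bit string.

00001011001

s1: b1⊕b3⊕b5⊕b7⊕b9⊕b11⊕b13⊕b15 = 1⊕0⊕0⊕0⊕1⊕1⊕0⊕1 = 0
s2: b2⊕b3⊕b6⊕b7⊕b10⊕b11⊕b14⊕b15 = 1⊕0⊕0⊕0⊕0⊕1⊕0⊕1 = 1
s4: b4⊕b5⊕b6⊕b7⊕b12⊕b13⊕b14⊕b15 = 0⊕0⊕0⊕0⊕1⊕0⊕0⊕1 = 0
s8: b8⊕b9⊕b10⊕b11⊕b12⊕b13⊕b14⊕b15 = 0⊕1⊕0⊕1⊕1⊕0⊕0⊕1 = 0
Syndrome (s8...s1) = 0010 → position 2.
Flip bit 2: corrected codeword = 100000001011001
Data bits at positions 3,5,6,7,9,10,11,12,13,14,15: 00001011001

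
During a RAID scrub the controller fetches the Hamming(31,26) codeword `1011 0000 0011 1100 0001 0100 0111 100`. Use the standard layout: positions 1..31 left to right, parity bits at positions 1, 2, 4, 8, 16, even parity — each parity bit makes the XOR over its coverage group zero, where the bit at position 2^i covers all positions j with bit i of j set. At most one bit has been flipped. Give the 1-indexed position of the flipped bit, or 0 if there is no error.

0

s1: b1⊕b3⊕b5⊕b7⊕b9⊕b11⊕b13⊕b15⊕b17⊕b19⊕b21⊕b23⊕b25⊕b27⊕b29⊕b31 = 1⊕1⊕0⊕0⊕0⊕1⊕1⊕0⊕0⊕0⊕0⊕0⊕0⊕1⊕1⊕0 = 0
s2: b2⊕b3⊕b6⊕b7⊕b10⊕b11⊕b14⊕b15⊕b18⊕b19⊕b22⊕b23⊕b26⊕b27⊕b30⊕b31 = 0⊕1⊕0⊕0⊕0⊕1⊕1⊕0⊕0⊕0⊕1⊕0⊕1⊕1⊕0⊕0 = 0
s4: b4⊕b5⊕b6⊕b7⊕b12⊕b13⊕b14⊕b15⊕b20⊕b21⊕b22⊕b23⊕b28⊕b29⊕b30⊕b31 = 1⊕0⊕0⊕0⊕1⊕1⊕1⊕0⊕1⊕0⊕1⊕0⊕1⊕1⊕0⊕0 = 0
s8: b8⊕b9⊕b10⊕b11⊕b12⊕b13⊕b14⊕b15⊕b24⊕b25⊕b26⊕b27⊕b28⊕b29⊕b30⊕b31 = 0⊕0⊕0⊕1⊕1⊕1⊕1⊕0⊕0⊕0⊕1⊕1⊕1⊕1⊕0⊕0 = 0
s16: b16⊕b17⊕b18⊕b19⊕b20⊕b21⊕b22⊕b23⊕b24⊕b25⊕b26⊕b27⊕b28⊕b29⊕b30⊕b31 = 0⊕0⊕0⊕0⊕1⊕0⊕1⊕0⊕0⊕0⊕1⊕1⊕1⊕1⊕0⊕0 = 0
Syndrome (s16...s1) = 00000 → position 0 (no error).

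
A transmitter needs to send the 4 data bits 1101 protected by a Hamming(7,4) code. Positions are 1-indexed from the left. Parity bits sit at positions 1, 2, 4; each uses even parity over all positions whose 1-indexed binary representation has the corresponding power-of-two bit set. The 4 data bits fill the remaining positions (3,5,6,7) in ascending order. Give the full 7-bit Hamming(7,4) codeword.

Place data bits at non-power-of-two positions: b3=1, b5=1, b6=0, b7=1.
p1 = XOR of data positions {3,5,7} = 1⊕1⊕1 = 1
p2 = XOR of data positions {3,6,7} = 1⊕0⊕1 = 0
p4 = XOR of data positions {5,6,7} = 1⊕0⊕1 = 0
Codeword b1..b7 = 1010101

1010101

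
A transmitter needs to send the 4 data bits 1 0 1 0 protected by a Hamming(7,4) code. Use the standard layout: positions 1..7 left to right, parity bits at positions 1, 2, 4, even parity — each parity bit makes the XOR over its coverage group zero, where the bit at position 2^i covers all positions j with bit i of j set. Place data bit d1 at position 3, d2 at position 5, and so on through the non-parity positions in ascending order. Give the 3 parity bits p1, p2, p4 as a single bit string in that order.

101

Place data bits at non-power-of-two positions: b3=1, b5=0, b6=1, b7=0.
p1 = XOR of data positions {3,5,7} = 1⊕0⊕0 = 1
p2 = XOR of data positions {3,6,7} = 1⊕1⊕0 = 0
p4 = XOR of data positions {5,6,7} = 0⊕1⊕0 = 1
Parity bits p1,p2,p4 = 101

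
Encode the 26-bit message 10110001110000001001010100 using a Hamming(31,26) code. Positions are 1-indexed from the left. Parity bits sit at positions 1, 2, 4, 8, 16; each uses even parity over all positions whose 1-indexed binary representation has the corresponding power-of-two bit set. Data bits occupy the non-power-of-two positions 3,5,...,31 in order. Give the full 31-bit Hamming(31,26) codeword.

0011011000011100000001001010100

Place data bits at non-power-of-two positions: b3=1, b5=0, b6=1, b7=1, b9=0, b10=0, b11=0, b12=1, b13=1, b14=1, b15=0, b17=0, b18=0, b19=0, b20=0, b21=0, b22=1, b23=0, b24=0, b25=1, b26=0, b27=1, b28=0, b29=1, b30=0, b31=0.
p1 = XOR of data positions {3,5,7,9,11,13,15,17,19,21,23,25,27,29,31} = 1⊕0⊕1⊕0⊕0⊕1⊕0⊕0⊕0⊕0⊕0⊕1⊕1⊕1⊕0 = 0
p2 = XOR of data positions {3,6,7,10,11,14,15,18,19,22,23,26,27,30,31} = 1⊕1⊕1⊕0⊕0⊕1⊕0⊕0⊕0⊕1⊕0⊕0⊕1⊕0⊕0 = 0
p4 = XOR of data positions {5,6,7,12,13,14,15,20,21,22,23,28,29,30,31} = 0⊕1⊕1⊕1⊕1⊕1⊕0⊕0⊕0⊕1⊕0⊕0⊕1⊕0⊕0 = 1
p8 = XOR of data positions {9,10,11,12,13,14,15,24,25,26,27,28,29,30,31} = 0⊕0⊕0⊕1⊕1⊕1⊕0⊕0⊕1⊕0⊕1⊕0⊕1⊕0⊕0 = 0
p16 = XOR of data positions {17,18,19,20,21,22,23,24,25,26,27,28,29,30,31} = 0⊕0⊕0⊕0⊕0⊕1⊕0⊕0⊕1⊕0⊕1⊕0⊕1⊕0⊕0 = 0
Codeword b1..b31 = 0011011000011100000001001010100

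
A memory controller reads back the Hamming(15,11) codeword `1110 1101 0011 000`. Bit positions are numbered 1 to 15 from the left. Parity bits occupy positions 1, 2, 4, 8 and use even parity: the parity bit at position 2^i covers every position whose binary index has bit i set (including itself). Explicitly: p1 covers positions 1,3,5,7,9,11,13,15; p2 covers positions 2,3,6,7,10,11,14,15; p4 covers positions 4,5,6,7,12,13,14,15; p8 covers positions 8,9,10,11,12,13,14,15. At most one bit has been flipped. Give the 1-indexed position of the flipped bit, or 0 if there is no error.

s1: b1⊕b3⊕b5⊕b7⊕b9⊕b11⊕b13⊕b15 = 1⊕1⊕1⊕0⊕0⊕1⊕0⊕0 = 0
s2: b2⊕b3⊕b6⊕b7⊕b10⊕b11⊕b14⊕b15 = 1⊕1⊕1⊕0⊕0⊕1⊕0⊕0 = 0
s4: b4⊕b5⊕b6⊕b7⊕b12⊕b13⊕b14⊕b15 = 0⊕1⊕1⊕0⊕1⊕0⊕0⊕0 = 1
s8: b8⊕b9⊕b10⊕b11⊕b12⊕b13⊕b14⊕b15 = 1⊕0⊕0⊕1⊕1⊕0⊕0⊕0 = 1
Syndrome (s8...s1) = 1100 → position 12.

12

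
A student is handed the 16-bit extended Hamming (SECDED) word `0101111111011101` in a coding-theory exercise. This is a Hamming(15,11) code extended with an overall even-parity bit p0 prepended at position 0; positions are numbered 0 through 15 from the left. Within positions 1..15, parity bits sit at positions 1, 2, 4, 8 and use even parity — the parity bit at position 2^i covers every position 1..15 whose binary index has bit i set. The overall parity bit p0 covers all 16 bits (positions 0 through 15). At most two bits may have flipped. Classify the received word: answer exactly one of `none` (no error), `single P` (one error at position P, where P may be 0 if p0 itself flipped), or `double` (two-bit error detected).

s1: b1⊕b3⊕b5⊕b7⊕b9⊕b11⊕b13⊕b15 = 1⊕1⊕1⊕1⊕1⊕1⊕1⊕1 = 0
s2: b2⊕b3⊕b6⊕b7⊕b10⊕b11⊕b14⊕b15 = 0⊕1⊕1⊕1⊕0⊕1⊕0⊕1 = 1
s4: b4⊕b5⊕b6⊕b7⊕b12⊕b13⊕b14⊕b15 = 1⊕1⊕1⊕1⊕1⊕1⊕0⊕1 = 1
s8: b8⊕b9⊕b10⊕b11⊕b12⊕b13⊕b14⊕b15 = 1⊕1⊕0⊕1⊕1⊕1⊕0⊕1 = 0
Syndrome (s8...s1) = 0110 → position 6.
Overall parity (XOR of all 16 bits, including p0): 0⊕1⊕0⊕1⊕1⊕1⊕1⊕1⊕1⊕1⊕0⊕1⊕1⊕1⊕0⊕1 = 0
Overall=0, syndrome position=6 → double-bit error detected (uncorrectable).

double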